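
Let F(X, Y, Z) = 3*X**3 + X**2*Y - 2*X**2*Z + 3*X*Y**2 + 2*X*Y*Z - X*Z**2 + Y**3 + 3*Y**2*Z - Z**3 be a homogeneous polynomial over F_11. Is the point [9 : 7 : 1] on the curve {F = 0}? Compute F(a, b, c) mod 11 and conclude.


F(9,7,1) ≡ 0 (mod 11); P is on the curve.

Evaluate F(9, 7, 1) term-by-term (mod 11).
  3*X**3 ↦ 3·729·1·1 = 2187
  X**2*Y ↦ 1·81·7·1 = 567
  -2*X**2*Z ↦ -2·81·1·1 = -162
  3*X*Y**2 ↦ 3·9·49·1 = 1323
  2*X*Y*Z ↦ 2·9·7·1 = 126
  -X*Z**2 ↦ -1·9·1·1 = -9
  Y**3 ↦ 1·1·343·1 = 343
  3*Y**2*Z ↦ 3·1·49·1 = 147
  -Z**3 ↦ -1·1·1·1 = -1
Sum: F(9, 7, 1) = (2187) + (567) + (-162) + (1323) + (126) + (-9) + (343) + (147) + (-1) = 4521.
Reducing mod 11: 4521 ≡ 0 (mod 11).
Since F(a, b, c) ≡ 0 (mod 11), P lies on the curve.


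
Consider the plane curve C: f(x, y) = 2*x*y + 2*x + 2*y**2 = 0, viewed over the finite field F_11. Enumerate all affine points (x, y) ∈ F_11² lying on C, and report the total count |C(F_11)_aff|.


Affine F_11-points: {(0, 0), (4, 9), (5, 1), (5, 5), (6, 2), (6, 3), (9, 6), (9, 7), (10, 4), (10, 8)}; count = 10.

For each of the 121 pairs (x, y) ∈ F_11², evaluate f(x, y) mod 11. Record the zeros.
  x = 0: [0↦0, 1↦2, 2↦8, 3↦7, 4↦10, 5↦6, 6↦6, 7↦10, 8↦7, 9↦8, 10↦2]  zeros at y ∈ {0}
  x = 1: [0↦2, 1↦6, 2↦3, 3↦4, 4↦9, 5↦7, 6↦9, 7↦4, 8↦3, 9↦6, 10↦2]  zeros at y ∈ ∅
  x = 2: [0↦4, 1↦10, 2↦9, 3↦1, 4↦8, 5↦8, 6↦1, 7↦9, 8↦10, 9↦4, 10↦2]  zeros at y ∈ ∅
  x = 3: [0↦6, 1↦3, 2↦4, 3↦9, 4↦7, 5↦9, 6↦4, 7↦3, 8↦6, 9↦2, 10↦2]  zeros at y ∈ ∅
  x = 4: [0↦8, 1↦7, 2↦10, 3↦6, 4↦6, 5↦10, 6↦7, 7↦8, 8↦2, 9↦0, 10↦2]  zeros at y ∈ {9}
  x = 5: [0↦10, 1↦0, 2↦5, 3↦3, 4↦5, 5↦0, 6↦10, 7↦2, 8↦9, 9↦9, 10↦2]  zeros at y ∈ {1, 5}
  x = 6: [0↦1, 1↦4, 2↦0, 3↦0, 4↦4, 5↦1, 6↦2, 7↦7, 8↦5, 9↦7, 10↦2]  zeros at y ∈ {2, 3}
  x = 7: [0↦3, 1↦8, 2↦6, 3↦8, 4↦3, 5↦2, 6↦5, 7↦1, 8↦1, 9↦5, 10↦2]  zeros at y ∈ ∅
  x = 8: [0↦5, 1↦1, 2↦1, 3↦5, 4↦2, 5↦3, 6↦8, 7↦6, 8↦8, 9↦3, 10↦2]  zeros at y ∈ ∅
  x = 9: [0↦7, 1↦5, 2↦7, 3↦2, 4↦1, 5↦4, 6↦0, 7↦0, 8↦4, 9↦1, 10↦2]  zeros at y ∈ {6, 7}
  x = 10: [0↦9, 1↦9, 2↦2, 3↦10, 4↦0, 5↦5, 6↦3, 7↦5, 8↦0, 9↦10, 10↦2]  zeros at y ∈ {4, 8}
Collecting zeros: affine points = {(0, 0), (4, 9), (5, 1), (5, 5), (6, 2), (6, 3), (9, 6), (9, 7), (10, 4), (10, 8)}.
Total count |C(F_11)_aff| = 10.


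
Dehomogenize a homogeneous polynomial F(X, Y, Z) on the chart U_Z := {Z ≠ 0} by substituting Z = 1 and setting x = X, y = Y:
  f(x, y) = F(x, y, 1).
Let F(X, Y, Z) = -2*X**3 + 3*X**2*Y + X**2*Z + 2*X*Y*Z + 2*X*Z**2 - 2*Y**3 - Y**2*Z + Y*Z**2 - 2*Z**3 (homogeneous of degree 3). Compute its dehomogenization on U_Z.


f(x, y) = -2*x**3 + 3*x**2*y + x**2 + 2*x*y + 2*x - 2*y**3 - y**2 + y - 2

On U_Z we set Z = 1. Each monomial c·X^i·Y^j·Z^k in F becomes c·x^i·y^j·1^k = c·x^i·y^j.
Substituting Z = 1: F(X, Y, 1) = -2*x**3 + 3*x**2*y + x**2 + 2*x*y + 2*x - 2*y**3 - y**2 + y - 2.
Note: deg(f) ≤ deg(F) = 3; strict inequality happens when F is divisible by Z (lost terms).


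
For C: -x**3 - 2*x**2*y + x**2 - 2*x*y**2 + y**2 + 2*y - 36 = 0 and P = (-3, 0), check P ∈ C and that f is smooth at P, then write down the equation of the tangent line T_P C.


Tangent line at P: -33*x - 16*y - 99 = 0.

Step 1: f(-3, 0) = 0, so P lies on C.
Step 2: partial derivatives
  f_x(x, y) = -3*x**2 - 4*x*y + 2*x - 2*y**2, f_y(x, y) = -2*x**2 - 4*x*y + 2*y + 2.
  f_x(P) = -33, f_y(P) = -16 (gradient nonzero, so P is smooth).
Step 3: tangent line at P: -33·(x − -3) + -16·(y − 0) = 0.
Expanding: -33*x - 16*y - 99 = 0.


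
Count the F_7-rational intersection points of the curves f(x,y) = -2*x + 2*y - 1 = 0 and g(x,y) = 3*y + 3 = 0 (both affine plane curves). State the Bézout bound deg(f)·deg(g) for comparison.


Common zeros: {(2, 6)}; count = 1; Bézout bound = 1.

deg(f) = 1, deg(g) = 1, so Bézout bound = 1.
Scan x ∈ F_7. For each x, list the y ∈ F_7 with f(x, y) ≡ 0 and those with g(x, y) ≡ 0 (mod 7); the common zeros in that column are the intersection.
  x = 0: f ≡ 0 at y ∈ {4}; g ≡ 0 at y ∈ {6}; common: ∅.
  x = 1: f ≡ 0 at y ∈ {5}; g ≡ 0 at y ∈ {6}; common: ∅.
  x = 2: f ≡ 0 at y ∈ {6}; g ≡ 0 at y ∈ {6}; common: {6}.
  x = 3: f ≡ 0 at y ∈ {0}; g ≡ 0 at y ∈ {6}; common: ∅.
  x = 4: f ≡ 0 at y ∈ {1}; g ≡ 0 at y ∈ {6}; common: ∅.
  x = 5: f ≡ 0 at y ∈ {2}; g ≡ 0 at y ∈ {6}; common: ∅.
  x = 6: f ≡ 0 at y ∈ {3}; g ≡ 0 at y ∈ {6}; common: ∅.
Collecting: common zeros = {(2, 6)}, so the count is 1.
Comparison with the Bézout bound: 1 ≤ 1 = deg(f)·deg(g), as expected for curves with no common component (the bound is attained).


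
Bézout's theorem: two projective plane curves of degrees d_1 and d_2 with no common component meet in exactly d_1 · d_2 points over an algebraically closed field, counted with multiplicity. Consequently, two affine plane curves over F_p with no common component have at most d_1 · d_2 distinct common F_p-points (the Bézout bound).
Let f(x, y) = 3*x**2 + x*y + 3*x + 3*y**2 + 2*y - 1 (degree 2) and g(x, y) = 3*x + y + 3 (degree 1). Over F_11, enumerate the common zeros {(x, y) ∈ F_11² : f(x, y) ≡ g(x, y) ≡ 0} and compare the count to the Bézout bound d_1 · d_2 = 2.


Common zeros: {(3, 10), (5, 4)}; count = 2; Bézout bound = 2.

deg(f) = 2, deg(g) = 1, so Bézout bound = 2.
Scan x ∈ F_11. For each x, list the y ∈ F_11 with f(x, y) ≡ 0 and those with g(x, y) ≡ 0 (mod 11); the common zeros in that column are the intersection.
  x = 0: f ≡ 0 at y ∈ {4, 10}; g ≡ 0 at y ∈ {8}; common: ∅.
  x = 1: f ≡ 0 at y ∈ {1, 9}; g ≡ 0 at y ∈ {5}; common: ∅.
  x = 2: f ≡ 0 at y ∈ ∅; g ≡ 0 at y ∈ {2}; common: ∅.
  x = 3: f ≡ 0 at y ∈ {3, 10}; g ≡ 0 at y ∈ {10}; common: {10}.
  x = 4: f ≡ 0 at y ∈ ∅; g ≡ 0 at y ∈ {7}; common: ∅.
  x = 5: f ≡ 0 at y ∈ {1, 4}; g ≡ 0 at y ∈ {4}; common: {4}.
  x = 6: f ≡ 0 at y ∈ {3, 9}; g ≡ 0 at y ∈ {1}; common: ∅.
  x = 7: f ≡ 0 at y ∈ ∅; g ≡ 0 at y ∈ {9}; common: ∅.
  x = 8: f ≡ 0 at y ∈ ∅; g ≡ 0 at y ∈ {6}; common: ∅.
  x = 9: f ≡ 0 at y ∈ ∅; g ≡ 0 at y ∈ {3}; common: ∅.
  x = 10: f ≡ 0 at y ∈ ∅; g ≡ 0 at y ∈ {0}; common: ∅.
Collecting: common zeros = {(3, 10), (5, 4)}, so the count is 2.
Comparison with the Bézout bound: 2 ≤ 2 = deg(f)·deg(g), as expected for curves with no common component (the bound is attained).


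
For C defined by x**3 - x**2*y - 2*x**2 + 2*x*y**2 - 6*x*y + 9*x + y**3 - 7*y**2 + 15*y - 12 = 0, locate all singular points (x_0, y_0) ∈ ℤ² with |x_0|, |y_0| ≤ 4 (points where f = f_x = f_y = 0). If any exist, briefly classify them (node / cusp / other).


Singular points: {(1, 2)}; classification: node.

Compute partial derivatives:
  f_x = 3*x**2 - 2*x*y - 4*x + 2*y**2 - 6*y + 9.
  f_y = -x**2 + 4*x*y - 6*x + 3*y**2 - 14*y + 15.
Scan x_0 ∈ {−4, ..., 4}. For each x_0, f_y(x_0, y) is a polynomial in y; find its integer roots y ∈ {−4, ..., 4}, then test f_x and f at those candidates.
  x = -4: f_y(-4, y) = 3*y**2 - 30*y + 23; no integer root y with |y| ≤ 4.
  x = -3: f_y(-3, y) = 3*y**2 - 26*y + 24; no integer root y with |y| ≤ 4.
  x = -2: f_y(-2, y) = 3*y**2 - 22*y + 23; no integer root y with |y| ≤ 4.
  x = -1: f_y(-1, y) = 3*y**2 - 18*y + 20; no integer root y with |y| ≤ 4.
  x = 0: f_y(0, y) = 3*y**2 - 14*y + 15; vanishes at y ∈ {3}. (0, 3): f_x = 9 ≠ 0.
  x = 1: f_y(1, y) = 3*y**2 - 10*y + 8; vanishes at y ∈ {2}. (1, 2): f_x = 0, f = 0 — SINGULAR.
  x = 2: f_y(2, y) = 3*y**2 - 6*y - 1; no integer root y with |y| ≤ 4.
  x = 3: f_y(3, y) = 3*y**2 - 2*y - 12; no integer root y with |y| ≤ 4.
  x = 4: f_y(4, y) = 3*y**2 + 2*y - 25; no integer root y with |y| ≤ 4.
Only singular point on the grid: (1, 2).
Classify: substitute x = 1 + u, y = 2 + v and expand: f = u**3 - u**2*v - u**2 + 2*u*v**2 + v**3 + v**2.
No constant or linear terms (consistent with a singular point). Quadratic part: -u**2 + v**2. Cubic part: u**3 - u**2*v + 2*u*v**2 + v**3.
The quadratic part v**2 - u**2 = (v − u)(v + u) splits into two distinct linear factors, so there are two distinct tangent lines y − 2 = ±(x − 1) — this is a node (ordinary double point).
Classification: node.


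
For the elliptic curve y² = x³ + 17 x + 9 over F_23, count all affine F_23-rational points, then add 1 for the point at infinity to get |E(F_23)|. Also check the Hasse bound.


Affine points = {(0, 3), (0, 20), (1, 2), (1, 21), (3, 8), (3, 15), (4, 7), (4, 16), (5, 9), (5, 14), (8, 6), (8, 17), (10, 11), (10, 12), (11, 3), (11, 20), (12, 3), (12, 20), (13, 9), (13, 14), (14, 1), (14, 22), (17, 6), (17, 17), (18, 11), (18, 12), (20, 0), (21, 6), (21, 17)}; affine count = 29; |E(F_23)| = 30.

Discriminant check: Δ ∝ 4a³ + 27b² = 4·17³ + 27·9² = 4·4913 + 27·81 ≡ 12 (mod 23). Nonzero ⇒ E is nonsingular.
For each x ∈ F_23, compute rhs = x³ + 17·x + 9 mod 23, then count y ∈ F_23 with y² ≡ rhs.
  x = 0: rhs = 9, matching y values: 3, 20 (2 points).
  x = 1: rhs = 4, matching y values: 2, 21 (2 points).
  x = 2: rhs = 5, matching y values: none (0 points).
  x = 3: rhs = 18, matching y values: 8, 15 (2 points).
  x = 4: rhs = 3, matching y values: 7, 16 (2 points).
  x = 5: rhs = 12, matching y values: 9, 14 (2 points).
  x = 6: rhs = 5, matching y values: none (0 points).
  x = 7: rhs = 11, matching y values: none (0 points).
  x = 8: rhs = 13, matching y values: 6, 17 (2 points).
  x = 9: rhs = 17, matching y values: none (0 points).
  x = 10: rhs = 6, matching y values: 11, 12 (2 points).
  x = 11: rhs = 9, matching y values: 3, 20 (2 points).
  x = 12: rhs = 9, matching y values: 3, 20 (2 points).
  x = 13: rhs = 12, matching y values: 9, 14 (2 points).
  x = 14: rhs = 1, matching y values: 1, 22 (2 points).
  x = 15: rhs = 5, matching y values: none (0 points).
  x = 16: rhs = 7, matching y values: none (0 points).
  x = 17: rhs = 13, matching y values: 6, 17 (2 points).
  x = 18: rhs = 6, matching y values: 11, 12 (2 points).
  x = 19: rhs = 15, matching y values: none (0 points).
  x = 20: rhs = 0, matching y values: 0 (1 points).
  x = 21: rhs = 13, matching y values: 6, 17 (2 points).
  x = 22: rhs = 14, matching y values: none (0 points).
Total affine count: 29.
Full point count |E(F_23)| = 29 + 1 = 30.
Hasse bound: |30 − (23+1)| = |6| = 6 ≤ 2√23 ≈ 9.5917 ✓.


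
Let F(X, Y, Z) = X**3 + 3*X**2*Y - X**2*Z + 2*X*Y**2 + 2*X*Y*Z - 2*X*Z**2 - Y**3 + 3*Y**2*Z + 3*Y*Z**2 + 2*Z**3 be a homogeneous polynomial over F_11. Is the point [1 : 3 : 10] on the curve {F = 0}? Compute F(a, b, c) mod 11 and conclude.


F(1,3,10) ≡ 7 (mod 11); P is NOT on the curve.

Evaluate F(1, 3, 10) term-by-term (mod 11).
  X**3 ↦ 1·1·1·1 = 1
  3*X**2*Y ↦ 3·1·3·1 = 9
  -X**2*Z ↦ -1·1·1·10 = -10
  2*X*Y**2 ↦ 2·1·9·1 = 18
  2*X*Y*Z ↦ 2·1·3·10 = 60
  -2*X*Z**2 ↦ -2·1·1·100 = -200
  -Y**3 ↦ -1·1·27·1 = -27
  3*Y**2*Z ↦ 3·1·9·10 = 270
  3*Y*Z**2 ↦ 3·1·3·100 = 900
  2*Z**3 ↦ 2·1·1·1000 = 2000
Sum: F(1, 3, 10) = (1) + (9) + (-10) + (18) + (60) + (-200) + (-27) + (270) + (900) + (2000) = 3021.
Reducing mod 11: 3021 ≡ 7 (mod 11).
Since F(a, b, c) ≡ 7 ≠ 0 (mod 11), P does NOT lie on the curve.


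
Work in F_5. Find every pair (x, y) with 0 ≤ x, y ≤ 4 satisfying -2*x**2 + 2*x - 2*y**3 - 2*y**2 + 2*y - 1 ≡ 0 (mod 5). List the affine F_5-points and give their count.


Affine F_5-points: {(2, 0), (2, 2), (3, 1), (3, 4), (4, 0), (4, 2)}; count = 6.

For each of the 25 pairs (x, y) ∈ F_5², evaluate f(x, y) mod 5. Record the zeros.
  x = 0: [0↦4, 1↦2, 2↦4, 3↦3, 4↦2]  zeros at y ∈ ∅
  x = 1: [0↦4, 1↦2, 2↦4, 3↦3, 4↦2]  zeros at y ∈ ∅
  x = 2: [0↦0, 1↦3, 2↦0, 3↦4, 4↦3]  zeros at y ∈ {0, 2}
  x = 3: [0↦2, 1↦0, 2↦2, 3↦1, 4↦0]  zeros at y ∈ {1, 4}
  x = 4: [0↦0, 1↦3, 2↦0, 3↦4, 4↦3]  zeros at y ∈ {0, 2}
Collecting zeros: affine points = {(2, 0), (2, 2), (3, 1), (3, 4), (4, 0), (4, 2)}.
Total count |C(F_5)_aff| = 6.


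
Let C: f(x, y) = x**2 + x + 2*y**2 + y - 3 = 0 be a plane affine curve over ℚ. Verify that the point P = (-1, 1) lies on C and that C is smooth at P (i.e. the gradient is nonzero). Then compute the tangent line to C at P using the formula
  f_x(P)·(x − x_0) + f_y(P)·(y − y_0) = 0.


Tangent line at P: -x + 5*y - 6 = 0.

Step 1: f(-1, 1) = 0, so P lies on C.
Step 2: partial derivatives
  f_x(x, y) = 2*x + 1, f_y(x, y) = 4*y + 1.
  f_x(P) = -1, f_y(P) = 5 (gradient nonzero, so P is smooth).
Step 3: tangent line at P: -1·(x − -1) + 5·(y − 1) = 0.
Expanding: -x + 5*y - 6 = 0.


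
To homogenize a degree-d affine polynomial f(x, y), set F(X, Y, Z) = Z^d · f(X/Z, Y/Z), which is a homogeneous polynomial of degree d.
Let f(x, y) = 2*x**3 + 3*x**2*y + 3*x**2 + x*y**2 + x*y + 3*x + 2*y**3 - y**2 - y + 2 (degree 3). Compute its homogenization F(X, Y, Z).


F(X, Y, Z) = 2*X**3 + 3*X**2*Y + 3*X**2*Z + X*Y**2 + X*Y*Z + 3*X*Z**2 + 2*Y**3 - Y**2*Z - Y*Z**2 + 2*Z**3

deg(f) = 3.
Substitute x = X/Z, y = Y/Z into f, then multiply by Z^3.
  monomial 2·x^3·y^0 ↦ 2·X^3·Y^0·Z^0.
  monomial 3·x^2·y^1 ↦ 3·X^2·Y^1·Z^0.
  monomial 3·x^2·y^0 ↦ 3·X^2·Y^0·Z^1.
  monomial 1·x^1·y^2 ↦ 1·X^1·Y^2·Z^0.
  monomial 1·x^1·y^1 ↦ 1·X^1·Y^1·Z^1.
  monomial 3·x^1·y^0 ↦ 3·X^1·Y^0·Z^2.
  monomial 2·x^0·y^3 ↦ 2·X^0·Y^3·Z^0.
  monomial -1·x^0·y^2 ↦ -1·X^0·Y^2·Z^1.
  monomial -1·x^0·y^1 ↦ -1·X^0·Y^1·Z^2.
  monomial 2·x^0·y^0 ↦ 2·X^0·Y^0·Z^3.
Collecting: F(X, Y, Z) = 2*X**3 + 3*X**2*Y + 3*X**2*Z + X*Y**2 + X*Y*Z + 3*X*Z**2 + 2*Y**3 - Y**2*Z - Y*Z**2 + 2*Z**3.


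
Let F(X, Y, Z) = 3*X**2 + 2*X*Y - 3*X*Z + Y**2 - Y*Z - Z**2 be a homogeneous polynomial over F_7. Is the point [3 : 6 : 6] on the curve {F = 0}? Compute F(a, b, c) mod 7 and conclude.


F(3,6,6) ≡ 1 (mod 7); P is NOT on the curve.

Evaluate F(3, 6, 6) term-by-term (mod 7).
  3*X**2 ↦ 3·9·1·1 = 27
  2*X*Y ↦ 2·3·6·1 = 36
  -3*X*Z ↦ -3·3·1·6 = -54
  Y**2 ↦ 1·1·36·1 = 36
  -Y*Z ↦ -1·1·6·6 = -36
  -Z**2 ↦ -1·1·1·36 = -36
Sum: F(3, 6, 6) = (27) + (36) + (-54) + (36) + (-36) + (-36) = -27.
Reducing mod 7: -27 ≡ 1 (mod 7).
Since F(a, b, c) ≡ 1 ≠ 0 (mod 7), P does NOT lie on the curve.


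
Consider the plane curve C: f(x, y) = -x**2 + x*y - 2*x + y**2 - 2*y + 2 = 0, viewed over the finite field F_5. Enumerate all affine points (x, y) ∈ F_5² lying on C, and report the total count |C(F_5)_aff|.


Affine F_5-points: {(0, 3), (0, 4), (1, 3), (2, 1), (2, 4)}; count = 5.

For each of the 25 pairs (x, y) ∈ F_5², evaluate f(x, y) mod 5. Record the zeros.
  x = 0: [0↦2, 1↦1, 2↦2, 3↦0, 4↦0]  zeros at y ∈ {3, 4}
  x = 1: [0↦4, 1↦4, 2↦1, 3↦0, 4↦1]  zeros at y ∈ {3}
  x = 2: [0↦4, 1↦0, 2↦3, 3↦3, 4↦0]  zeros at y ∈ {1, 4}
  x = 3: [0↦2, 1↦4, 2↦3, 3↦4, 4↦2]  zeros at y ∈ ∅
  x = 4: [0↦3, 1↦1, 2↦1, 3↦3, 4↦2]  zeros at y ∈ ∅
Collecting zeros: affine points = {(0, 3), (0, 4), (1, 3), (2, 1), (2, 4)}.
Total count |C(F_5)_aff| = 5.


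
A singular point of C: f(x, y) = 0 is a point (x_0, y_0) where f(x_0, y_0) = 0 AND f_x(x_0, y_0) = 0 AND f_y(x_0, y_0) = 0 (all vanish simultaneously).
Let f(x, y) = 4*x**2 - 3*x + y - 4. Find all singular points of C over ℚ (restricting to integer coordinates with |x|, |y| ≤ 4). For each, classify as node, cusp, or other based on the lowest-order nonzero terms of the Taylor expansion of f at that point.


No singular points in the scanned grid; C is smooth there.

Compute partial derivatives:
  f_x = 8*x - 3.
  f_y = 1.
f_y = 1 is a nonzero constant, so f_y never vanishes: no point (x, y) can satisfy f = f_x = f_y = 0. In particular no (x, y) ∈ {−4, ..., 4}² is singular; the curve is smooth.


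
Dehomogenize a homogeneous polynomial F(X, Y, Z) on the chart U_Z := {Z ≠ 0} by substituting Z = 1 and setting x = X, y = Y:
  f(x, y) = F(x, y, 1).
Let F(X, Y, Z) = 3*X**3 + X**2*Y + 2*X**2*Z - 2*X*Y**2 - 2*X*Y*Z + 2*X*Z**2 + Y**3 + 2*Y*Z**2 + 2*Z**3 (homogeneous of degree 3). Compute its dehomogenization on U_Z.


f(x, y) = 3*x**3 + x**2*y + 2*x**2 - 2*x*y**2 - 2*x*y + 2*x + y**3 + 2*y + 2

On U_Z we set Z = 1. Each monomial c·X^i·Y^j·Z^k in F becomes c·x^i·y^j·1^k = c·x^i·y^j.
Substituting Z = 1: F(X, Y, 1) = 3*x**3 + x**2*y + 2*x**2 - 2*x*y**2 - 2*x*y + 2*x + y**3 + 2*y + 2.
Note: deg(f) ≤ deg(F) = 3; strict inequality happens when F is divisible by Z (lost terms).


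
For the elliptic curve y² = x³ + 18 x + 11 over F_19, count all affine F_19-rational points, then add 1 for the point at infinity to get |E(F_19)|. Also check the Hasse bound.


Affine points = {(0, 7), (0, 12), (1, 7), (1, 12), (2, 6), (2, 13), (3, 4), (3, 15), (5, 6), (5, 13), (7, 9), (7, 10), (9, 3), (9, 16), (11, 1), (11, 18), (12, 6), (12, 13), (14, 9), (14, 10), (16, 5), (16, 14), (17, 9), (17, 10), (18, 7), (18, 12)}; affine count = 26; |E(F_19)| = 27.

Discriminant check: Δ ∝ 4a³ + 27b² = 4·18³ + 27·11² = 4·5832 + 27·121 ≡ 14 (mod 19). Nonzero ⇒ E is nonsingular.
For each x ∈ F_19, compute rhs = x³ + 18·x + 11 mod 19, then count y ∈ F_19 with y² ≡ rhs.
  x = 0: rhs = 11, matching y values: 7, 12 (2 points).
  x = 1: rhs = 11, matching y values: 7, 12 (2 points).
  x = 2: rhs = 17, matching y values: 6, 13 (2 points).
  x = 3: rhs = 16, matching y values: 4, 15 (2 points).
  x = 4: rhs = 14, matching y values: none (0 points).
  x = 5: rhs = 17, matching y values: 6, 13 (2 points).
  x = 6: rhs = 12, matching y values: none (0 points).
  x = 7: rhs = 5, matching y values: 9, 10 (2 points).
  x = 8: rhs = 2, matching y values: none (0 points).
  x = 9: rhs = 9, matching y values: 3, 16 (2 points).
  x = 10: rhs = 13, matching y values: none (0 points).
  x = 11: rhs = 1, matching y values: 1, 18 (2 points).
  x = 12: rhs = 17, matching y values: 6, 13 (2 points).
  x = 13: rhs = 10, matching y values: none (0 points).
  x = 14: rhs = 5, matching y values: 9, 10 (2 points).
  x = 15: rhs = 8, matching y values: none (0 points).
  x = 16: rhs = 6, matching y values: 5, 14 (2 points).
  x = 17: rhs = 5, matching y values: 9, 10 (2 points).
  x = 18: rhs = 11, matching y values: 7, 12 (2 points).
Total affine count: 26.
Full point count |E(F_19)| = 26 + 1 = 27.
Hasse bound: |27 − (19+1)| = |7| = 7 ≤ 2√19 ≈ 8.7178 ✓.


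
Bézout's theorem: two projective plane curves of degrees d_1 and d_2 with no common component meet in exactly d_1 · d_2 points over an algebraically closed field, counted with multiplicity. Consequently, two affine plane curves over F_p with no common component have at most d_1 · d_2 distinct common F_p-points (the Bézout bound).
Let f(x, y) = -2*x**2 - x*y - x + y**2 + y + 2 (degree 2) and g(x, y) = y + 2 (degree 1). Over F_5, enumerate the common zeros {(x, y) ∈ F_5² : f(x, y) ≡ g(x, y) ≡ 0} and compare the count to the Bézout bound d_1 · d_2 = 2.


Common zeros: ∅; count = 0; Bézout bound = 2.

deg(f) = 2, deg(g) = 1, so Bézout bound = 2.
Scan x ∈ F_5. For each x, list the y ∈ F_5 with f(x, y) ≡ 0 and those with g(x, y) ≡ 0 (mod 5); the common zeros in that column are the intersection.
  x = 0: f ≡ 0 at y ∈ ∅; g ≡ 0 at y ∈ {3}; common: ∅.
  x = 1: f ≡ 0 at y ∈ {1, 4}; g ≡ 0 at y ∈ {3}; common: ∅.
  x = 2: f ≡ 0 at y ∈ ∅; g ≡ 0 at y ∈ {3}; common: ∅.
  x = 3: f ≡ 0 at y ∈ {1}; g ≡ 0 at y ∈ {3}; common: ∅.
  x = 4: f ≡ 0 at y ∈ {4}; g ≡ 0 at y ∈ {3}; common: ∅.
Collecting: common zeros = ∅, so the count is 0.
Comparison with the Bézout bound: 0 ≤ 2 = deg(f)·deg(g), as expected for curves with no common component (the affine F_5-count falls short of the bound because intersections may lie at infinity, over extension fields, or carry multiplicity).


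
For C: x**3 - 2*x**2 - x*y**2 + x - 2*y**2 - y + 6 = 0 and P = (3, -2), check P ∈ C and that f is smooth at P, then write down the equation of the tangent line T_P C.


Tangent line at P: 12*x + 19*y + 2 = 0.

Step 1: f(3, -2) = 0, so P lies on C.
Step 2: partial derivatives
  f_x(x, y) = 3*x**2 - 4*x - y**2 + 1, f_y(x, y) = -2*x*y - 4*y - 1.
  f_x(P) = 12, f_y(P) = 19 (gradient nonzero, so P is smooth).
Step 3: tangent line at P: 12·(x − 3) + 19·(y − -2) = 0.
Expanding: 12*x + 19*y + 2 = 0.


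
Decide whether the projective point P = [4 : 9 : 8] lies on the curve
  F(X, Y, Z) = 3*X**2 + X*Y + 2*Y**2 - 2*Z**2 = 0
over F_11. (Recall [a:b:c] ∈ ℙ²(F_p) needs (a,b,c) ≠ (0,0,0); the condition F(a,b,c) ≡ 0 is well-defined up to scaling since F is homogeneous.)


F(4,9,8) ≡ 8 (mod 11); P is NOT on the curve.

Evaluate F(4, 9, 8) term-by-term (mod 11).
  3*X**2 ↦ 3·16·1·1 = 48
  X*Y ↦ 1·4·9·1 = 36
  2*Y**2 ↦ 2·1·81·1 = 162
  -2*Z**2 ↦ -2·1·1·64 = -128
Sum: F(4, 9, 8) = (48) + (36) + (162) + (-128) = 118.
Reducing mod 11: 118 ≡ 8 (mod 11).
Since F(a, b, c) ≡ 8 ≠ 0 (mod 11), P does NOT lie on the curve.


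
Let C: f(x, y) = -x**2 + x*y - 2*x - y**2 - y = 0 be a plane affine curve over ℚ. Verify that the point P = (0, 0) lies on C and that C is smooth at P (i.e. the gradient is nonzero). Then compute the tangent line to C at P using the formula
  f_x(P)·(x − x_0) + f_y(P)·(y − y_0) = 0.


Tangent line at P: -2*x - y = 0.

Step 1: f(0, 0) = 0, so P lies on C.
Step 2: partial derivatives
  f_x(x, y) = -2*x + y - 2, f_y(x, y) = x - 2*y - 1.
  f_x(P) = -2, f_y(P) = -1 (gradient nonzero, so P is smooth).
Step 3: tangent line at P: -2·(x − 0) + -1·(y − 0) = 0.
Expanding: -2*x - y = 0.


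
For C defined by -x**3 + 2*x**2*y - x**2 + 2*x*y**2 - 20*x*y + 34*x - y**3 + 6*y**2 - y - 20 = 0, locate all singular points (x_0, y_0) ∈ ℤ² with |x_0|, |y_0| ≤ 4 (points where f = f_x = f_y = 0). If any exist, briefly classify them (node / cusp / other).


Singular points: {(2, 3)}; classification: node.

Compute partial derivatives:
  f_x = -3*x**2 + 4*x*y - 2*x + 2*y**2 - 20*y + 34.
  f_y = 2*x**2 + 4*x*y - 20*x - 3*y**2 + 12*y - 1.
Scan x_0 ∈ {−4, ..., 4}. For each x_0, f_y(x_0, y) is a polynomial in y; find its integer roots y ∈ {−4, ..., 4}, then test f_x and f at those candidates.
  x = -4: f_y(-4, y) = -3*y**2 - 4*y + 111; no integer root y with |y| ≤ 4.
  x = -3: f_y(-3, y) = 77 - 3*y**2; no integer root y with |y| ≤ 4.
  x = -2: f_y(-2, y) = -3*y**2 + 4*y + 47; no integer root y with |y| ≤ 4.
  x = -1: f_y(-1, y) = -3*y**2 + 8*y + 21; no integer root y with |y| ≤ 4.
  x = 0: f_y(0, y) = -3*y**2 + 12*y - 1; no integer root y with |y| ≤ 4.
  x = 1: f_y(1, y) = -3*y**2 + 16*y - 19; no integer root y with |y| ≤ 4.
  x = 2: f_y(2, y) = -3*y**2 + 20*y - 33; vanishes at y ∈ {3}. (2, 3): f_x = 0, f = 0 — SINGULAR.
  x = 3: f_y(3, y) = -3*y**2 + 24*y - 43; no integer root y with |y| ≤ 4.
  x = 4: f_y(4, y) = -3*y**2 + 28*y - 49; no integer root y with |y| ≤ 4.
Only singular point on the grid: (2, 3).
Classify: substitute x = 2 + u, y = 3 + v and expand: f = -u**3 + 2*u**2*v - u**2 + 2*u*v**2 - v**3 + v**2.
No constant or linear terms (consistent with a singular point). Quadratic part: -u**2 + v**2. Cubic part: -u**3 + 2*u**2*v + 2*u*v**2 - v**3.
The quadratic part v**2 - u**2 = (v − u)(v + u) splits into two distinct linear factors, so there are two distinct tangent lines y − 3 = ±(x − 2) — this is a node (ordinary double point).
Classification: node.


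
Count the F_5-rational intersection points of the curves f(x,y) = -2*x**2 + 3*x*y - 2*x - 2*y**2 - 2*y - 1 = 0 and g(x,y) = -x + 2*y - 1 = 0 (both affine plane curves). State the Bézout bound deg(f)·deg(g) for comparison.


Common zeros: {(0, 3)}; count = 1; Bézout bound = 2.

deg(f) = 2, deg(g) = 1, so Bézout bound = 2.
Scan x ∈ F_5. For each x, list the y ∈ F_5 with f(x, y) ≡ 0 and those with g(x, y) ≡ 0 (mod 5); the common zeros in that column are the intersection.
  x = 0: f ≡ 0 at y ∈ {1, 3}; g ≡ 0 at y ∈ {3}; common: {3}.
  x = 1: f ≡ 0 at y ∈ {0, 3}; g ≡ 0 at y ∈ {1}; common: ∅.
  x = 2: f ≡ 0 at y ∈ ∅; g ≡ 0 at y ∈ {4}; common: ∅.
  x = 3: f ≡ 0 at y ∈ {0, 1}; g ≡ 0 at y ∈ {2}; common: ∅.
  x = 4: f ≡ 0 at y ∈ ∅; g ≡ 0 at y ∈ {0}; common: ∅.
Collecting: common zeros = {(0, 3)}, so the count is 1.
Comparison with the Bézout bound: 1 ≤ 2 = deg(f)·deg(g), as expected for curves with no common component (the affine F_5-count falls short of the bound because intersections may lie at infinity, over extension fields, or carry multiplicity).


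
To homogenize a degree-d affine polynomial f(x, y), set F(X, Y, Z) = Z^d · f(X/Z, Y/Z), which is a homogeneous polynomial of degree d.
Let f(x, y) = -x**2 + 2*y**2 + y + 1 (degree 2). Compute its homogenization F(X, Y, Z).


F(X, Y, Z) = -X**2 + 2*Y**2 + Y*Z + Z**2

deg(f) = 2.
Substitute x = X/Z, y = Y/Z into f, then multiply by Z^2.
  monomial -1·x^2·y^0 ↦ -1·X^2·Y^0·Z^0.
  monomial 2·x^0·y^2 ↦ 2·X^0·Y^2·Z^0.
  monomial 1·x^0·y^1 ↦ 1·X^0·Y^1·Z^1.
  monomial 1·x^0·y^0 ↦ 1·X^0·Y^0·Z^2.
Collecting: F(X, Y, Z) = -X**2 + 2*Y**2 + Y*Z + Z**2.


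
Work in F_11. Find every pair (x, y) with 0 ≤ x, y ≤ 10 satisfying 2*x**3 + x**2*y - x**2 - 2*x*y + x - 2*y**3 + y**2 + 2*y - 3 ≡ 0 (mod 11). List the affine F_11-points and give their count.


Affine F_11-points: {(0, 2), (1, 2), (2, 0), (3, 9), (4, 2), (8, 5), (8, 6), (10, 4)}; count = 8.

For each of the 121 pairs (x, y) ∈ F_11², evaluate f(x, y) mod 11. Record the zeros.
  x = 0: [0↦8, 1↦9, 2↦0, 3↦2, 4↦3, 5↦2, 6↦9, 7↦1, 8↦10, 9↦2, 10↦9]  zeros at y ∈ {2}
  x = 1: [0↦10, 1↦10, 2↦0, 3↦1, 4↦1, 5↦10, 6↦5, 7↦7, 8↦4, 9↦6, 10↦1]  zeros at y ∈ {2}
  x = 2: [0↦0, 1↦1, 2↦3, 3↦5, 4↦6, 5↦5, 6↦1, 7↦4, 8↦2, 9↦5, 10↦1]  zeros at y ∈ {0}
  x = 3: [0↦1, 1↦5, 2↦10, 3↦4, 4↦8, 5↦10, 6↦9, 7↦4, 8↦5, 9↦0, 10↦10]  zeros at y ∈ {9}
  x = 4: [0↦3, 1↦1, 2↦0, 3↦10, 4↦8, 5↦4, 6↦8, 7↦8, 8↦3, 9↦3, 10↦7]  zeros at y ∈ {2}
  x = 5: [0↦7, 1↦1, 2↦7, 3↦2, 4↦7, 5↦10, 6↦10, 7↦6, 8↦8, 9↦4, 10↦4]  zeros at y ∈ ∅
  x = 6: [0↦3, 1↦6, 2↦10, 3↦3, 4↦6, 5↦7, 6↦5, 7↦10, 8↦10, 9↦4, 10↦2]  zeros at y ∈ ∅
  x = 7: [0↦3, 1↦6, 2↦10, 3↦3, 4↦6, 5↦7, 6↦5, 7↦10, 8↦10, 9↦4, 10↦2]  zeros at y ∈ ∅
  x = 8: [0↦8, 1↦2, 2↦8, 3↦3, 4↦8, 5↦0, 6↦0, 7↦7, 8↦9, 9↦5, 10↦5]  zeros at y ∈ {5, 6}
  x = 9: [0↦8, 1↦6, 2↦5, 3↦4, 4↦2, 5↦9, 6↦2, 7↦2, 8↦8, 9↦8, 10↦1]  zeros at y ∈ ∅
  x = 10: [0↦4, 1↦8, 2↦2, 3↦7, 4↦0, 5↦2, 6↦1, 7↦7, 8↦8, 9↦3, 10↦2]  zeros at y ∈ {4}
Collecting zeros: affine points = {(0, 2), (1, 2), (2, 0), (3, 9), (4, 2), (8, 5), (8, 6), (10, 4)}.
Total count |C(F_11)_aff| = 8.


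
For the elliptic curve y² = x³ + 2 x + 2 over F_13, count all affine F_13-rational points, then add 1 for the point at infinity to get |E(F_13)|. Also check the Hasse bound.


Affine points = {(2, 1), (2, 12), (3, 3), (3, 10), (4, 3), (4, 10), (6, 3), (6, 10), (8, 6), (8, 7), (11, 4), (11, 9), (12, 5), (12, 8)}; affine count = 14; |E(F_13)| = 15.

Discriminant check: Δ ∝ 4a³ + 27b² = 4·2³ + 27·2² = 4·8 + 27·4 ≡ 10 (mod 13). Nonzero ⇒ E is nonsingular.
For each x ∈ F_13, compute rhs = x³ + 2·x + 2 mod 13, then count y ∈ F_13 with y² ≡ rhs.
  x = 0: rhs = 2, matching y values: none (0 points).
  x = 1: rhs = 5, matching y values: none (0 points).
  x = 2: rhs = 1, matching y values: 1, 12 (2 points).
  x = 3: rhs = 9, matching y values: 3, 10 (2 points).
  x = 4: rhs = 9, matching y values: 3, 10 (2 points).
  x = 5: rhs = 7, matching y values: none (0 points).
  x = 6: rhs = 9, matching y values: 3, 10 (2 points).
  x = 7: rhs = 8, matching y values: none (0 points).
  x = 8: rhs = 10, matching y values: 6, 7 (2 points).
  x = 9: rhs = 8, matching y values: none (0 points).
  x = 10: rhs = 8, matching y values: none (0 points).
  x = 11: rhs = 3, matching y values: 4, 9 (2 points).
  x = 12: rhs = 12, matching y values: 5, 8 (2 points).
Total affine count: 14.
Full point count |E(F_13)| = 14 + 1 = 15.
Hasse bound: |15 − (13+1)| = |1| = 1 ≤ 2√13 ≈ 7.2111 ✓.


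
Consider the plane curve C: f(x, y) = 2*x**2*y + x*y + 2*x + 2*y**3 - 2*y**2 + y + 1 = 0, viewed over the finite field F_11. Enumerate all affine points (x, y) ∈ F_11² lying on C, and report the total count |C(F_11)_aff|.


Affine F_11-points: {(0, 2), (4, 4), (5, 0), (6, 3), (6, 6), (7, 1), (8, 1), (8, 5), (8, 6), (9, 4), (10, 2), (10, 5)}; count = 12.

For each of the 121 pairs (x, y) ∈ F_11², evaluate f(x, y) mod 11. Record the zeros.
  x = 0: [0↦1, 1↦2, 2↦0, 3↦7, 4↦2, 5↦8, 6↦4, 7↦2, 8↦3, 9↦8, 10↦7]  zeros at y ∈ {2}
  x = 1: [0↦3, 1↦7, 2↦8, 3↦7, 4↦5, 5↦3, 6↦2, 7↦3, 8↦7, 9↦4, 10↦6]  zeros at y ∈ ∅
  x = 2: [0↦5, 1↦5, 2↦2, 3↦8, 4↦2, 5↦7, 6↦2, 7↦10, 8↦10, 9↦3, 10↦1]  zeros at y ∈ ∅
  x = 3: [0↦7, 1↦7, 2↦4, 3↦10, 4↦4, 5↦9, 6↦4, 7↦1, 8↦1, 9↦5, 10↦3]  zeros at y ∈ ∅
  x = 4: [0↦9, 1↦2, 2↦3, 3↦2, 4↦0, 5↦9, 6↦8, 7↦9, 8↦2, 9↦10, 10↦1]  zeros at y ∈ {4}
  x = 5: [0↦0, 1↦1, 2↦10, 3↦6, 4↦1, 5↦7, 6↦3, 7↦1, 8↦2, 9↦7, 10↦6]  zeros at y ∈ {0}
  x = 6: [0↦2, 1↦4, 2↦3, 3↦0, 4↦7, 5↦3, 6↦0, 7↦10, 8↦1, 9↦7, 10↦7]  zeros at y ∈ {3, 6}
  x = 7: [0↦4, 1↦0, 2↦4, 3↦6, 4↦7, 5↦8, 6↦10, 7↦3, 8↦10, 9↦10, 10↦4]  zeros at y ∈ {1}
  x = 8: [0↦6, 1↦0, 2↦2, 3↦2, 4↦1, 5↦0, 6↦0, 7↦2, 8↦7, 9↦5, 10↦8]  zeros at y ∈ {1, 5, 6}
  x = 9: [0↦8, 1↦4, 2↦8, 3↦10, 4↦0, 5↦1, 6↦3, 7↦7, 8↦3, 9↦3, 10↦8]  zeros at y ∈ {4}
  x = 10: [0↦10, 1↦1, 2↦0, 3↦8, 4↦4, 5↦0, 6↦8, 7↦7, 8↦9, 9↦4, 10↦4]  zeros at y ∈ {2, 5}
Collecting zeros: affine points = {(0, 2), (4, 4), (5, 0), (6, 3), (6, 6), (7, 1), (8, 1), (8, 5), (8, 6), (9, 4), (10, 2), (10, 5)}.
Total count |C(F_11)_aff| = 12.


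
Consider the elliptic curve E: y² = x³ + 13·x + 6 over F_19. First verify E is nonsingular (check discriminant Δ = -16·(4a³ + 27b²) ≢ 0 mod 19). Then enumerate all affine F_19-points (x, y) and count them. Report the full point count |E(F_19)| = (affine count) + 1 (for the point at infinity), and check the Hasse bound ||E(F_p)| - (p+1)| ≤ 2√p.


Affine points = {(0, 5), (0, 14), (1, 1), (1, 18), (5, 5), (5, 14), (9, 4), (9, 15), (11, 6), (11, 13), (12, 3), (12, 16), (13, 4), (13, 15), (14, 5), (14, 14), (15, 2), (15, 17), (16, 4), (16, 15), (18, 7), (18, 12)}; affine count = 22; |E(F_19)| = 23.

Discriminant check: Δ ∝ 4a³ + 27b² = 4·13³ + 27·6² = 4·2197 + 27·36 ≡ 13 (mod 19). Nonzero ⇒ E is nonsingular.
For each x ∈ F_19, compute rhs = x³ + 13·x + 6 mod 19, then count y ∈ F_19 with y² ≡ rhs.
  x = 0: rhs = 6, matching y values: 5, 14 (2 points).
  x = 1: rhs = 1, matching y values: 1, 18 (2 points).
  x = 2: rhs = 2, matching y values: none (0 points).
  x = 3: rhs = 15, matching y values: none (0 points).
  x = 4: rhs = 8, matching y values: none (0 points).
  x = 5: rhs = 6, matching y values: 5, 14 (2 points).
  x = 6: rhs = 15, matching y values: none (0 points).
  x = 7: rhs = 3, matching y values: none (0 points).
  x = 8: rhs = 14, matching y values: none (0 points).
  x = 9: rhs = 16, matching y values: 4, 15 (2 points).
  x = 10: rhs = 15, matching y values: none (0 points).
  x = 11: rhs = 17, matching y values: 6, 13 (2 points).
  x = 12: rhs = 9, matching y values: 3, 16 (2 points).
  x = 13: rhs = 16, matching y values: 4, 15 (2 points).
  x = 14: rhs = 6, matching y values: 5, 14 (2 points).
  x = 15: rhs = 4, matching y values: 2, 17 (2 points).
  x = 16: rhs = 16, matching y values: 4, 15 (2 points).
  x = 17: rhs = 10, matching y values: none (0 points).
  x = 18: rhs = 11, matching y values: 7, 12 (2 points).
Total affine count: 22.
Full point count |E(F_19)| = 22 + 1 = 23.
Hasse bound: |23 − (19+1)| = |3| = 3 ≤ 2√19 ≈ 8.7178 ✓.


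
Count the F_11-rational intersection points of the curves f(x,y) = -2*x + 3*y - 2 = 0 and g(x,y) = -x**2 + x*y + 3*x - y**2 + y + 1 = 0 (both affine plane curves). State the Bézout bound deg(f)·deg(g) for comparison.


Common zeros: {(0, 8), (6, 1)}; count = 2; Bézout bound = 2.

deg(f) = 1, deg(g) = 2, so Bézout bound = 2.
Scan x ∈ F_11. For each x, list the y ∈ F_11 with f(x, y) ≡ 0 and those with g(x, y) ≡ 0 (mod 11); the common zeros in that column are the intersection.
  x = 0: f ≡ 0 at y ∈ {8}; g ≡ 0 at y ∈ {4, 8}; common: {8}.
  x = 1: f ≡ 0 at y ∈ {5}; g ≡ 0 at y ∈ {3, 10}; common: ∅.
  x = 2: f ≡ 0 at y ∈ {2}; g ≡ 0 at y ∈ ∅; common: ∅.
  x = 3: f ≡ 0 at y ∈ {10}; g ≡ 0 at y ∈ {6, 9}; common: ∅.
  x = 4: f ≡ 0 at y ∈ {7}; g ≡ 0 at y ∈ ∅; common: ∅.
  x = 5: f ≡ 0 at y ∈ {4}; g ≡ 0 at y ∈ {3}; common: ∅.
  x = 6: f ≡ 0 at y ∈ {1}; g ≡ 0 at y ∈ {1, 6}; common: {1}.
  x = 7: f ≡ 0 at y ∈ {9}; g ≡ 0 at y ∈ {4}; common: ∅.
  x = 8: f ≡ 0 at y ∈ {6}; g ≡ 0 at y ∈ ∅; common: ∅.
  x = 9: f ≡ 0 at y ∈ {3}; g ≡ 0 at y ∈ {1, 9}; common: ∅.
  x = 10: f ≡ 0 at y ∈ {0}; g ≡ 0 at y ∈ ∅; common: ∅.
Collecting: common zeros = {(0, 8), (6, 1)}, so the count is 2.
Comparison with the Bézout bound: 2 ≤ 2 = deg(f)·deg(g), as expected for curves with no common component (the bound is attained).


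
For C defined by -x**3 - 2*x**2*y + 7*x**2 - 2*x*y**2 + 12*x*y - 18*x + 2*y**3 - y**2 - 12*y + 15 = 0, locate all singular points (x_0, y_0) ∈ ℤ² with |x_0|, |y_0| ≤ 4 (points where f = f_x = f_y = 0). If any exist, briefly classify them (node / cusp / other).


Singular points: {(2, 1)}; classification: node.

Compute partial derivatives:
  f_x = -3*x**2 - 4*x*y + 14*x - 2*y**2 + 12*y - 18.
  f_y = -2*x**2 - 4*x*y + 12*x + 6*y**2 - 2*y - 12.
Scan x_0 ∈ {−4, ..., 4}. For each x_0, f_y(x_0, y) is a polynomial in y; find its integer roots y ∈ {−4, ..., 4}, then test f_x and f at those candidates.
  x = -4: f_y(-4, y) = 6*y**2 + 14*y - 92; no integer root y with |y| ≤ 4.
  x = -3: f_y(-3, y) = 6*y**2 + 10*y - 66; no integer root y with |y| ≤ 4.
  x = -2: f_y(-2, y) = 6*y**2 + 6*y - 44; no integer root y with |y| ≤ 4.
  x = -1: f_y(-1, y) = 6*y**2 + 2*y - 26; no integer root y with |y| ≤ 4.
  x = 0: f_y(0, y) = 6*y**2 - 2*y - 12; no integer root y with |y| ≤ 4.
  x = 1: f_y(1, y) = 6*y**2 - 6*y - 2; no integer root y with |y| ≤ 4.
  x = 2: f_y(2, y) = 6*y**2 - 10*y + 4; vanishes at y ∈ {1}. (2, 1): f_x = 0, f = 0 — SINGULAR.
  x = 3: f_y(3, y) = 6*y**2 - 14*y + 6; no integer root y with |y| ≤ 4.
  x = 4: f_y(4, y) = 6*y**2 - 18*y + 4; no integer root y with |y| ≤ 4.
Only singular point on the grid: (2, 1).
Classify: substitute x = 2 + u, y = 1 + v and expand: f = -u**3 - 2*u**2*v - u**2 - 2*u*v**2 + 2*v**3 + v**2.
No constant or linear terms (consistent with a singular point). Quadratic part: -u**2 + v**2. Cubic part: -u**3 - 2*u**2*v - 2*u*v**2 + 2*v**3.
The quadratic part v**2 - u**2 = (v − u)(v + u) splits into two distinct linear factors, so there are two distinct tangent lines y − 1 = ±(x − 2) — this is a node (ordinary double point).
Classification: node.


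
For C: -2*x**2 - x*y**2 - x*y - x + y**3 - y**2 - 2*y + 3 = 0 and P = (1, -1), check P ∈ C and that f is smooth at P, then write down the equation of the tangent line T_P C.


Tangent line at P: -5*x + 4*y + 9 = 0.

Step 1: f(1, -1) = 0, so P lies on C.
Step 2: partial derivatives
  f_x(x, y) = -4*x - y**2 - y - 1, f_y(x, y) = -2*x*y - x + 3*y**2 - 2*y - 2.
  f_x(P) = -5, f_y(P) = 4 (gradient nonzero, so P is smooth).
Step 3: tangent line at P: -5·(x − 1) + 4·(y − -1) = 0.
Expanding: -5*x + 4*y + 9 = 0.


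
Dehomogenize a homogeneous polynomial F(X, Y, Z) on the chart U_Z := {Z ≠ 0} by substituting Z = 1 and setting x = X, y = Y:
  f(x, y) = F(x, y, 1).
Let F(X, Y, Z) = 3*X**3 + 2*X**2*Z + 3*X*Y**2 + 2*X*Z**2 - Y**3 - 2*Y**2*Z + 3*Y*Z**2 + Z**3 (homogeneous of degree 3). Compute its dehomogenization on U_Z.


f(x, y) = 3*x**3 + 2*x**2 + 3*x*y**2 + 2*x - y**3 - 2*y**2 + 3*y + 1

On U_Z we set Z = 1. Each monomial c·X^i·Y^j·Z^k in F becomes c·x^i·y^j·1^k = c·x^i·y^j.
Substituting Z = 1: F(X, Y, 1) = 3*x**3 + 2*x**2 + 3*x*y**2 + 2*x - y**3 - 2*y**2 + 3*y + 1.
Note: deg(f) ≤ deg(F) = 3; strict inequality happens when F is divisible by Z (lost terms).


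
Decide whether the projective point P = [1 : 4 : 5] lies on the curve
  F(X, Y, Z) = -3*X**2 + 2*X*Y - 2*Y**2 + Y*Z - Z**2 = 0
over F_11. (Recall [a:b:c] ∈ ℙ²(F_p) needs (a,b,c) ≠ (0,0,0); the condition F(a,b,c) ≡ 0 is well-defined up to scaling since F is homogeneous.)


F(1,4,5) ≡ 1 (mod 11); P is NOT on the curve.

Evaluate F(1, 4, 5) term-by-term (mod 11).
  -3*X**2 ↦ -3·1·1·1 = -3
  2*X*Y ↦ 2·1·4·1 = 8
  -2*Y**2 ↦ -2·1·16·1 = -32
  Y*Z ↦ 1·1·4·5 = 20
  -Z**2 ↦ -1·1·1·25 = -25
Sum: F(1, 4, 5) = (-3) + (8) + (-32) + (20) + (-25) = -32.
Reducing mod 11: -32 ≡ 1 (mod 11).
Since F(a, b, c) ≡ 1 ≠ 0 (mod 11), P does NOT lie on the curve.


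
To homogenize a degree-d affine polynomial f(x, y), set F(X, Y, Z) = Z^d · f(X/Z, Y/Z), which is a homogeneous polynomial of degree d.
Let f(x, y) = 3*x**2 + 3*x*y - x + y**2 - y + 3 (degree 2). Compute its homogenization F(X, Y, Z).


F(X, Y, Z) = 3*X**2 + 3*X*Y - X*Z + Y**2 - Y*Z + 3*Z**2

deg(f) = 2.
Substitute x = X/Z, y = Y/Z into f, then multiply by Z^2.
  monomial 3·x^2·y^0 ↦ 3·X^2·Y^0·Z^0.
  monomial 3·x^1·y^1 ↦ 3·X^1·Y^1·Z^0.
  monomial -1·x^1·y^0 ↦ -1·X^1·Y^0·Z^1.
  monomial 1·x^0·y^2 ↦ 1·X^0·Y^2·Z^0.
  monomial -1·x^0·y^1 ↦ -1·X^0·Y^1·Z^1.
  monomial 3·x^0·y^0 ↦ 3·X^0·Y^0·Z^2.
Collecting: F(X, Y, Z) = 3*X**2 + 3*X*Y - X*Z + Y**2 - Y*Z + 3*Z**2.


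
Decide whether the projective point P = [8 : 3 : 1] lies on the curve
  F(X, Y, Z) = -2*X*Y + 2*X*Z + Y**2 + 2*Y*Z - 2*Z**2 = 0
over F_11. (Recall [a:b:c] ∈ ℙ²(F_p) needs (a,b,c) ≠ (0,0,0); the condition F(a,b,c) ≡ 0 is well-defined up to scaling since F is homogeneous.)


F(8,3,1) ≡ 3 (mod 11); P is NOT on the curve.

Evaluate F(8, 3, 1) term-by-term (mod 11).
  -2*X*Y ↦ -2·8·3·1 = -48
  2*X*Z ↦ 2·8·1·1 = 16
  Y**2 ↦ 1·1·9·1 = 9
  2*Y*Z ↦ 2·1·3·1 = 6
  -2*Z**2 ↦ -2·1·1·1 = -2
Sum: F(8, 3, 1) = (-48) + (16) + (9) + (6) + (-2) = -19.
Reducing mod 11: -19 ≡ 3 (mod 11).
Since F(a, b, c) ≡ 3 ≠ 0 (mod 11), P does NOT lie on the curve.


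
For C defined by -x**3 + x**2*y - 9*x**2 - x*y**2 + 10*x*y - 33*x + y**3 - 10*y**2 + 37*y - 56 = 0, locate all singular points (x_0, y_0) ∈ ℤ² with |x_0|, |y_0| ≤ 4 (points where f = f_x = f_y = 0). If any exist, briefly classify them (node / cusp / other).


Singular points: {(-2, 3)}; classification: cusp.

Compute partial derivatives:
  f_x = -3*x**2 + 2*x*y - 18*x - y**2 + 10*y - 33.
  f_y = x**2 - 2*x*y + 10*x + 3*y**2 - 20*y + 37.
Scan x_0 ∈ {−4, ..., 4}. For each x_0, f_y(x_0, y) is a polynomial in y; find its integer roots y ∈ {−4, ..., 4}, then test f_x and f at those candidates.
  x = -4: f_y(-4, y) = 3*y**2 - 12*y + 13; no integer root y with |y| ≤ 4.
  x = -3: f_y(-3, y) = 3*y**2 - 14*y + 16; vanishes at y ∈ {2}. (-3, 2): f_x = -2 ≠ 0.
  x = -2: f_y(-2, y) = 3*y**2 - 16*y + 21; vanishes at y ∈ {3}. (-2, 3): f_x = 0, f = 0 — SINGULAR.
  x = -1: f_y(-1, y) = 3*y**2 - 18*y + 28; no integer root y with |y| ≤ 4.
  x = 0: f_y(0, y) = 3*y**2 - 20*y + 37; no integer root y with |y| ≤ 4.
  x = 1: f_y(1, y) = 3*y**2 - 22*y + 48; no integer root y with |y| ≤ 4.
  x = 2: f_y(2, y) = 3*y**2 - 24*y + 61; no integer root y with |y| ≤ 4.
  x = 3: f_y(3, y) = 3*y**2 - 26*y + 76; no integer root y with |y| ≤ 4.
  x = 4: f_y(4, y) = 3*y**2 - 28*y + 93; no integer root y with |y| ≤ 4.
Only singular point on the grid: (-2, 3).
Classify: substitute x = -2 + u, y = 3 + v and expand: f = -u**3 + u**2*v - u*v**2 + v**3 + v**2.
No constant or linear terms (consistent with a singular point). Quadratic part: v**2. Cubic part: -u**3 + u**2*v - u*v**2 + v**3.
The quadratic part v**2 is a perfect square, so there is a single (double) tangent line v = 0, i.e. y = 3. Restricting the cubic part to that line (v = 0) leaves -u**3 ≠ 0, so f is not divisible by v and the branch is v² ≈ u**3 to lowest order — this is a cusp.
Classification: cusp.
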